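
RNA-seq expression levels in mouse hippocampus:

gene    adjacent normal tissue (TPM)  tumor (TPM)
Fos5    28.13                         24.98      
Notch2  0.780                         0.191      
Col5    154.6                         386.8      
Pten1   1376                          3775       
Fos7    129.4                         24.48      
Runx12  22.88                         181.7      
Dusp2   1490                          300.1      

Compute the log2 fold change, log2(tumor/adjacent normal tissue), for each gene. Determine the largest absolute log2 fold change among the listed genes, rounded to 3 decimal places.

2.989

log2(24.98/28.13) = -0.171  (Fos5)
log2(0.191/0.780) = -2.030  (Notch2)
log2(386.8/154.6) = 1.323  (Col5)
log2(3775/1376) = 1.456  (Pten1)
log2(24.48/129.4) = -2.402  (Fos7)
log2(181.7/22.88) = 2.989  (Runx12)
log2(300.1/1490) = -2.312  (Dusp2)
The largest magnitude belongs to Runx12.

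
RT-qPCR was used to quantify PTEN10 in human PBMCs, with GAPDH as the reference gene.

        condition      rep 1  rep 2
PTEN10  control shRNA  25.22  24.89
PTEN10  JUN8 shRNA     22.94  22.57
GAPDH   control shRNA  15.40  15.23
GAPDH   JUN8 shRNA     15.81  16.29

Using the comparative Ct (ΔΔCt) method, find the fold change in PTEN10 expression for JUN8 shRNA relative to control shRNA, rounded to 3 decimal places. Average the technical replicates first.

8.196

Mean Ct: PTEN10 control shRNA 25.055; PTEN10 JUN8 shRNA 22.755; GAPDH control shRNA 15.315; GAPDH JUN8 shRNA 16.050
ΔCt(control shRNA) = 25.055 − 15.315 = 9.740
ΔCt(JUN8 shRNA) = 22.755 − 16.050 = 6.705
ΔΔCt = 6.705 − 9.740 = -3.035
Fold change = 2^(−(-3.035)) = 2^3.035 = 8.1965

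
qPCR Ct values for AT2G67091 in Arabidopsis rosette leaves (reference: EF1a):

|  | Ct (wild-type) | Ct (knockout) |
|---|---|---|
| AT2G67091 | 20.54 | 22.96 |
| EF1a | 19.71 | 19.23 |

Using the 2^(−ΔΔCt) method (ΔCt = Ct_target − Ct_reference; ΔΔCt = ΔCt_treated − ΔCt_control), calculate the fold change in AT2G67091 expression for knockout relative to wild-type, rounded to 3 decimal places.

0.134

ΔCt(wild-type) = 20.540 − 19.710 = 0.830
ΔCt(knockout) = 22.960 − 19.230 = 3.730
ΔΔCt = 3.730 − 0.830 = 2.900
Fold change = 2^(−2.900) = 0.1340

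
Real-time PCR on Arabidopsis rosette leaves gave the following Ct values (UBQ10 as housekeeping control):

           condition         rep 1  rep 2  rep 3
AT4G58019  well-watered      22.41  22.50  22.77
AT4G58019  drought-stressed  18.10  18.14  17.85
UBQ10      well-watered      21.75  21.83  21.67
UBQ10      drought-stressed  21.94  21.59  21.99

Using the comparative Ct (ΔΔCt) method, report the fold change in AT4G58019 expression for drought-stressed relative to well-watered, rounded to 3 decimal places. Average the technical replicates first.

24.590

Mean Ct: AT4G58019 well-watered 22.560; AT4G58019 drought-stressed 18.030; UBQ10 well-watered 21.750; UBQ10 drought-stressed 21.840
ΔCt(well-watered) = 22.560 − 21.750 = 0.810
ΔCt(drought-stressed) = 18.030 − 21.840 = -3.810
ΔΔCt = -3.810 − 0.810 = -4.620
Fold change = 2^(−(-4.620)) = 2^4.620 = 24.5900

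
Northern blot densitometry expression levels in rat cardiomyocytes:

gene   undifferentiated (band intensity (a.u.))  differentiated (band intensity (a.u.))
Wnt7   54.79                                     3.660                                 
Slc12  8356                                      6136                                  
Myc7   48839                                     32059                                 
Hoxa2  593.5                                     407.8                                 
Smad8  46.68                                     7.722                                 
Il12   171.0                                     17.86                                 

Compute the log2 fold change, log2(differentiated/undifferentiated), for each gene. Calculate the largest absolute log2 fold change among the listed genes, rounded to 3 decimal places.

3.904

log2(3.660/54.79) = -3.904  (Wnt7)
log2(6136/8356) = -0.446  (Slc12)
log2(32059/48839) = -0.607  (Myc7)
log2(407.8/593.5) = -0.541  (Hoxa2)
log2(7.722/46.68) = -2.596  (Smad8)
log2(17.86/171.0) = -3.259  (Il12)
The largest magnitude belongs to Wnt7.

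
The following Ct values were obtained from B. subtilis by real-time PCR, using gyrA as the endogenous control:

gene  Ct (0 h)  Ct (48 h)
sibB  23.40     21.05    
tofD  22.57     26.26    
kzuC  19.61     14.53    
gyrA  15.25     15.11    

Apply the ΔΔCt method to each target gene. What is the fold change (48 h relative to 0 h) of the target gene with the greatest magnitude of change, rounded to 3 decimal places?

30.696

sibB: ΔΔCt = (21.05−15.11) − (23.40−15.25) = 5.94 − 8.15 = -2.21; fold change = 2^2.21 = 4.627
tofD: ΔΔCt = (26.26−15.11) − (22.57−15.25) = 11.15 − 7.32 = 3.83; fold change = 2^-3.83 = 0.070
kzuC: ΔΔCt = (14.53−15.11) − (19.61−15.25) = -0.58 − 4.36 = -4.94; fold change = 2^4.94 = 30.696
kzuC has the largest |ΔΔCt| = 4.94.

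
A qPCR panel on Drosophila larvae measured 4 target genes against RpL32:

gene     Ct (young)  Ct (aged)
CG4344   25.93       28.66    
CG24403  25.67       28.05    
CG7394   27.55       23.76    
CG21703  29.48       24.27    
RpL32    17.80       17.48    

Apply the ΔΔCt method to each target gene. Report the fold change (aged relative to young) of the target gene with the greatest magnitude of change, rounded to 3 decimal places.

CG4344: ΔΔCt = (28.66−17.48) − (25.93−17.80) = 11.18 − 8.13 = 3.05; fold change = 2^-3.05 = 0.121
CG24403: ΔΔCt = (28.05−17.48) − (25.67−17.80) = 10.57 − 7.87 = 2.70; fold change = 2^-2.70 = 0.154
CG7394: ΔΔCt = (23.76−17.48) − (27.55−17.80) = 6.28 − 9.75 = -3.47; fold change = 2^3.47 = 11.081
CG21703: ΔΔCt = (24.27−17.48) − (29.48−17.80) = 6.79 − 11.68 = -4.89; fold change = 2^4.89 = 29.651
CG21703 has the largest |ΔΔCt| = 4.89.

29.651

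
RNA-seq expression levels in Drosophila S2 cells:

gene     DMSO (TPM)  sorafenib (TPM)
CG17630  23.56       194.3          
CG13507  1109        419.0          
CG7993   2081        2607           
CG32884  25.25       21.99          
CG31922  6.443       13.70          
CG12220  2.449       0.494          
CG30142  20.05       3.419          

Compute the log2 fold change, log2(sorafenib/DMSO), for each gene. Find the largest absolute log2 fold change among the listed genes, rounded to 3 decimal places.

log2(194.3/23.56) = 3.044  (CG17630)
log2(419.0/1109) = -1.404  (CG13507)
log2(2607/2081) = 0.325  (CG7993)
log2(21.99/25.25) = -0.199  (CG32884)
log2(13.70/6.443) = 1.088  (CG31922)
log2(0.494/2.449) = -2.310  (CG12220)
log2(3.419/20.05) = -2.552  (CG30142)
The largest magnitude belongs to CG17630.

3.044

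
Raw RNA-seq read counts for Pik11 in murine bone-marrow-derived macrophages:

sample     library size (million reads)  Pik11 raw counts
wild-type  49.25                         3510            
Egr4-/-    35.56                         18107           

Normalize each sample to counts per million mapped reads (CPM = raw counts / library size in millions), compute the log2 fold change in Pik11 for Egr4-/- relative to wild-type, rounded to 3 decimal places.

CPM(wild-type) = 3510 / 49.25 = 71.2690
CPM(Egr4-/-) = 18107 / 35.56 = 509.1957
Fold change = 509.1957 / 71.2690 = 7.14470
log2(7.14470) = 2.8369

2.837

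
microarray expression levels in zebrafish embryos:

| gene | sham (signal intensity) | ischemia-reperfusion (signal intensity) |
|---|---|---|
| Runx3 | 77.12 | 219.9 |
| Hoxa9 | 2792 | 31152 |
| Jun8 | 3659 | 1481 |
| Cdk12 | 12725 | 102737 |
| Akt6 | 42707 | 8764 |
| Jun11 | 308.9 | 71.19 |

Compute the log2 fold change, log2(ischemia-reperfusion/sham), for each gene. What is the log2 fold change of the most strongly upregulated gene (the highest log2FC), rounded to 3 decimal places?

3.480

log2(219.9/77.12) = 1.512  (Runx3)
log2(31152/2792) = 3.480  (Hoxa9)
log2(1481/3659) = -1.305  (Jun8)
log2(102737/12725) = 3.013  (Cdk12)
log2(8764/42707) = -2.285  (Akt6)
log2(71.19/308.9) = -2.117  (Jun11)
Hoxa9 is most strongly upregulated.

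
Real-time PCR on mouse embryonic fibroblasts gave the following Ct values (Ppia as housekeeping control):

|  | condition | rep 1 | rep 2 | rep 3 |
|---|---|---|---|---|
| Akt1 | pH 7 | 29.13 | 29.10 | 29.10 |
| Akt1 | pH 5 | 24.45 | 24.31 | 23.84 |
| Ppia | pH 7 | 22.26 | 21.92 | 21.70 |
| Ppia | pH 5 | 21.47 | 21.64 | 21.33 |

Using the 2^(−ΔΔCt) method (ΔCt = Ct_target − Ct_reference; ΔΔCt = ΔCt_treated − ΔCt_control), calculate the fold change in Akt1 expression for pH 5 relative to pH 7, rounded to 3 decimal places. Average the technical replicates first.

Mean Ct: Akt1 pH 7 29.110; Akt1 pH 5 24.200; Ppia pH 7 21.960; Ppia pH 5 21.480
ΔCt(pH 7) = 29.110 − 21.960 = 7.150
ΔCt(pH 5) = 24.200 − 21.480 = 2.720
ΔΔCt = 2.720 − 7.150 = -4.430
Fold change = 2^(−(-4.430)) = 2^4.430 = 21.5557

21.556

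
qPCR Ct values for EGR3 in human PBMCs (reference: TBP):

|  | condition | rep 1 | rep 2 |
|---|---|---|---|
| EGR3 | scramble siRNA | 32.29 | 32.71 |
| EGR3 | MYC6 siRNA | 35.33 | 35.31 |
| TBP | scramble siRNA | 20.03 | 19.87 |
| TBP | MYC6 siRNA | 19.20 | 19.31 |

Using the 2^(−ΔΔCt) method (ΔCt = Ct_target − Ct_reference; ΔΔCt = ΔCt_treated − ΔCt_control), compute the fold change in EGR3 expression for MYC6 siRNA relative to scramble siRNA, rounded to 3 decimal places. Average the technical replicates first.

Mean Ct: EGR3 scramble siRNA 32.500; EGR3 MYC6 siRNA 35.320; TBP scramble siRNA 19.950; TBP MYC6 siRNA 19.255
ΔCt(scramble siRNA) = 32.500 − 19.950 = 12.550
ΔCt(MYC6 siRNA) = 35.320 − 19.255 = 16.065
ΔΔCt = 16.065 − 12.550 = 3.515
Fold change = 2^(−3.515) = 0.0875

0.087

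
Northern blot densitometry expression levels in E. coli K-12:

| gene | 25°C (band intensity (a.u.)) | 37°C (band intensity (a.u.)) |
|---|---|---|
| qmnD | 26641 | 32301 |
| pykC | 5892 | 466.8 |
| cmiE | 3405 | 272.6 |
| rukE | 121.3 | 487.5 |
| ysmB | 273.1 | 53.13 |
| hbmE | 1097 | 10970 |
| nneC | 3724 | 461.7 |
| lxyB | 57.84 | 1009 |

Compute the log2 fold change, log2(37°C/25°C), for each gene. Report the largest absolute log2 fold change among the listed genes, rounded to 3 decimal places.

4.125

log2(32301/26641) = 0.278  (qmnD)
log2(466.8/5892) = -3.658  (pykC)
log2(272.6/3405) = -3.643  (cmiE)
log2(487.5/121.3) = 2.007  (rukE)
log2(53.13/273.1) = -2.362  (ysmB)
log2(10970/1097) = 3.322  (hbmE)
log2(461.7/3724) = -3.012  (nneC)
log2(1009/57.84) = 4.125  (lxyB)
The largest magnitude belongs to lxyB.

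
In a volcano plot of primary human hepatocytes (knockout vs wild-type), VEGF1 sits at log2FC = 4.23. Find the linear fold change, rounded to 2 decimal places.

Fold change = 2^(4.23) = 18.765

18.77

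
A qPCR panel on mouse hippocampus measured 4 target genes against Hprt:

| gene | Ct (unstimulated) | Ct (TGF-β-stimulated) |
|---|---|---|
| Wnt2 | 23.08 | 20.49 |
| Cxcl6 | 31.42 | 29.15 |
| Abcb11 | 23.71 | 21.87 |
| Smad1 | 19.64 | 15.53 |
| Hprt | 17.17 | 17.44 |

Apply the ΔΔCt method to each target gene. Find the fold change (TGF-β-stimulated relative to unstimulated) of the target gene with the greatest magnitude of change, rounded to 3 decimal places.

20.821

Wnt2: ΔΔCt = (20.49−17.44) − (23.08−17.17) = 3.05 − 5.91 = -2.86; fold change = 2^2.86 = 7.260
Cxcl6: ΔΔCt = (29.15−17.44) − (31.42−17.17) = 11.71 − 14.25 = -2.54; fold change = 2^2.54 = 5.816
Abcb11: ΔΔCt = (21.87−17.44) − (23.71−17.17) = 4.43 − 6.54 = -2.11; fold change = 2^2.11 = 4.317
Smad1: ΔΔCt = (15.53−17.44) − (19.64−17.17) = -1.91 − 2.47 = -4.38; fold change = 2^4.38 = 20.821
Smad1 has the largest |ΔΔCt| = 4.38.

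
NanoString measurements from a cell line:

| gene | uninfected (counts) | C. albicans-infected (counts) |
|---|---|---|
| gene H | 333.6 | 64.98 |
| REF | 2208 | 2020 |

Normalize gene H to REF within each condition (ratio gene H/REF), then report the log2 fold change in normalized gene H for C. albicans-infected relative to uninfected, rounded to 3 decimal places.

gene H/REF (uninfected) = 333.6 / 2208 = 0.15109
gene H/REF (C. albicans-infected) = 64.98 / 2020 = 0.032168
Fold change = 0.032168 / 0.15109 = 0.2129
log2(0.2129) = -2.2317

-2.232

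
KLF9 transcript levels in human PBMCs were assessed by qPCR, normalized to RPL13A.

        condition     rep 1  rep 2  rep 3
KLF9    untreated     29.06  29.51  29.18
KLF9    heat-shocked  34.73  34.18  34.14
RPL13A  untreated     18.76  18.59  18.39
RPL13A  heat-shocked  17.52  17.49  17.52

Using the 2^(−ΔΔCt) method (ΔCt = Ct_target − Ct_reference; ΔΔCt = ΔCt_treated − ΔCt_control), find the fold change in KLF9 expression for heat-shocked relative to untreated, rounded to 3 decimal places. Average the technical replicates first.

0.014

Mean Ct: KLF9 untreated 29.250; KLF9 heat-shocked 34.350; RPL13A untreated 18.580; RPL13A heat-shocked 17.510
ΔCt(untreated) = 29.250 − 18.580 = 10.670
ΔCt(heat-shocked) = 34.350 − 17.510 = 16.840
ΔΔCt = 16.840 − 10.670 = 6.170
Fold change = 2^(−6.170) = 0.0139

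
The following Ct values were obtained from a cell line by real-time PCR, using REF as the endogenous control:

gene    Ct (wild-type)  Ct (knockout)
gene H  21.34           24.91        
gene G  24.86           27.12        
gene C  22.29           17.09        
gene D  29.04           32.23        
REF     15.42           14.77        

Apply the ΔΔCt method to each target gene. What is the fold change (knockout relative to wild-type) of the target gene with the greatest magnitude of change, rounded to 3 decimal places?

23.425

gene H: ΔΔCt = (24.91−14.77) − (21.34−15.42) = 10.14 − 5.92 = 4.22; fold change = 2^-4.22 = 0.054
gene G: ΔΔCt = (27.12−14.77) − (24.86−15.42) = 12.35 − 9.44 = 2.91; fold change = 2^-2.91 = 0.133
gene C: ΔΔCt = (17.09−14.77) − (22.29−15.42) = 2.32 − 6.87 = -4.55; fold change = 2^4.55 = 23.425
gene D: ΔΔCt = (32.23−14.77) − (29.04−15.42) = 17.46 − 13.62 = 3.84; fold change = 2^-3.84 = 0.070
gene C has the largest |ΔΔCt| = 4.55.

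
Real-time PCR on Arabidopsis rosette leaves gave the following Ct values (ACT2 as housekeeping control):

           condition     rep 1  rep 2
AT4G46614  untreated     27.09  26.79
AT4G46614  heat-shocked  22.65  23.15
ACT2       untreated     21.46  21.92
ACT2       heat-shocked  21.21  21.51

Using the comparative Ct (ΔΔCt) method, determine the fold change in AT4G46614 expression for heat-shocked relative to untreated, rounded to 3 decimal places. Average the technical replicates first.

13.086

Mean Ct: AT4G46614 untreated 26.940; AT4G46614 heat-shocked 22.900; ACT2 untreated 21.690; ACT2 heat-shocked 21.360
ΔCt(untreated) = 26.940 − 21.690 = 5.250
ΔCt(heat-shocked) = 22.900 − 21.360 = 1.540
ΔΔCt = 1.540 − 5.250 = -3.710
Fold change = 2^(−(-3.710)) = 2^3.710 = 13.0864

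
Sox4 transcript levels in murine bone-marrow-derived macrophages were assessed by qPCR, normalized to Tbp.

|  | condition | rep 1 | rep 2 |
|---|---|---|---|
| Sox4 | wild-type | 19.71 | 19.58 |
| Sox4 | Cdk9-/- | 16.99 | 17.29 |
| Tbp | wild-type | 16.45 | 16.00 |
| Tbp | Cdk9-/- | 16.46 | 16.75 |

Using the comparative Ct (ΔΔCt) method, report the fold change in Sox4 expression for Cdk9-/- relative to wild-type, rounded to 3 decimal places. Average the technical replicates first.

7.387

Mean Ct: Sox4 wild-type 19.645; Sox4 Cdk9-/- 17.140; Tbp wild-type 16.225; Tbp Cdk9-/- 16.605
ΔCt(wild-type) = 19.645 − 16.225 = 3.420
ΔCt(Cdk9-/-) = 17.140 − 16.605 = 0.535
ΔΔCt = 0.535 − 3.420 = -2.885
Fold change = 2^(−(-2.885)) = 2^2.885 = 7.3871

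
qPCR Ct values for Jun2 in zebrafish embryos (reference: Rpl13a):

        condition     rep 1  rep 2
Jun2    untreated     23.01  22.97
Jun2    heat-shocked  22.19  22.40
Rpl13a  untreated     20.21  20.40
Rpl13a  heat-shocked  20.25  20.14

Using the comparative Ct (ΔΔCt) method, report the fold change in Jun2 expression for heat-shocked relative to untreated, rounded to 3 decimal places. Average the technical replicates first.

1.500

Mean Ct: Jun2 untreated 22.990; Jun2 heat-shocked 22.295; Rpl13a untreated 20.305; Rpl13a heat-shocked 20.195
ΔCt(untreated) = 22.990 − 20.305 = 2.685
ΔCt(heat-shocked) = 22.295 − 20.195 = 2.100
ΔΔCt = 2.100 − 2.685 = -0.585
Fold change = 2^(−(-0.585)) = 2^0.585 = 1.5000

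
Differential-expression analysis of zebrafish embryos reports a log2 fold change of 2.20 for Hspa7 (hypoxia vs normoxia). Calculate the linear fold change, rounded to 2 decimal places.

Fold change = 2^(2.20) = 4.595

4.59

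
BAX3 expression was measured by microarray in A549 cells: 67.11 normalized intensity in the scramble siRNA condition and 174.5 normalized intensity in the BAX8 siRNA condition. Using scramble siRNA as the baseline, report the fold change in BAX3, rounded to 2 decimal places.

Fold change = 174.5 / 67.11 = 2.600
BAX3 is upregulated.

2.60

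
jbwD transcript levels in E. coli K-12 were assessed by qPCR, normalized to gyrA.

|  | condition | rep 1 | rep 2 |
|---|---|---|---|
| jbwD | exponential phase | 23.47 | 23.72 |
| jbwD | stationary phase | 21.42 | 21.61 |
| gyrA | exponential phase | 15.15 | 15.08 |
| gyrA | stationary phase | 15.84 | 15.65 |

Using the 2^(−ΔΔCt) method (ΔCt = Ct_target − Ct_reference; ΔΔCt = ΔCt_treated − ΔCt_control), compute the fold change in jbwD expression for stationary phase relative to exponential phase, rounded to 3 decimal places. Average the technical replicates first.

Mean Ct: jbwD exponential phase 23.595; jbwD stationary phase 21.515; gyrA exponential phase 15.115; gyrA stationary phase 15.745
ΔCt(exponential phase) = 23.595 − 15.115 = 8.480
ΔCt(stationary phase) = 21.515 − 15.745 = 5.770
ΔΔCt = 5.770 − 8.480 = -2.710
Fold change = 2^(−(-2.710)) = 2^2.710 = 6.5432

6.543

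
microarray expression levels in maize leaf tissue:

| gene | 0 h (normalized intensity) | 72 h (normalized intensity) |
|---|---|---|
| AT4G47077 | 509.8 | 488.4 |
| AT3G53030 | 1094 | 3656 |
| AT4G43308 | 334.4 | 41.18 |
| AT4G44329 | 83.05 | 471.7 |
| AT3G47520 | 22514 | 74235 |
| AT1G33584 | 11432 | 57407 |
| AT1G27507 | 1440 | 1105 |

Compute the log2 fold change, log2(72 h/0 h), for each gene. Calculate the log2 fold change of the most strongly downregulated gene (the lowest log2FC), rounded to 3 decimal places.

log2(488.4/509.8) = -0.062  (AT4G47077)
log2(3656/1094) = 1.741  (AT3G53030)
log2(41.18/334.4) = -3.022  (AT4G43308)
log2(471.7/83.05) = 2.506  (AT4G44329)
log2(74235/22514) = 1.721  (AT3G47520)
log2(57407/11432) = 2.328  (AT1G33584)
log2(1105/1440) = -0.382  (AT1G27507)
AT4G43308 is most strongly downregulated.

-3.022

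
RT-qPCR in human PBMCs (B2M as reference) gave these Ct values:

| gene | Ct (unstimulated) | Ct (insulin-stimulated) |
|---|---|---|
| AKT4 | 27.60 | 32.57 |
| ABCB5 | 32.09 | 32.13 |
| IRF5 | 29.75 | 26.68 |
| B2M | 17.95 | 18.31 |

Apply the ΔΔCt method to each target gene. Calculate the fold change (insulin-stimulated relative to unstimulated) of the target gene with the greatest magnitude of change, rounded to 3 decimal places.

AKT4: ΔΔCt = (32.57−18.31) − (27.60−17.95) = 14.26 − 9.65 = 4.61; fold change = 2^-4.61 = 0.041
ABCB5: ΔΔCt = (32.13−18.31) − (32.09−17.95) = 13.82 − 14.14 = -0.32; fold change = 2^0.32 = 1.248
IRF5: ΔΔCt = (26.68−18.31) − (29.75−17.95) = 8.37 − 11.80 = -3.43; fold change = 2^3.43 = 10.778
AKT4 has the largest |ΔΔCt| = 4.61.

0.041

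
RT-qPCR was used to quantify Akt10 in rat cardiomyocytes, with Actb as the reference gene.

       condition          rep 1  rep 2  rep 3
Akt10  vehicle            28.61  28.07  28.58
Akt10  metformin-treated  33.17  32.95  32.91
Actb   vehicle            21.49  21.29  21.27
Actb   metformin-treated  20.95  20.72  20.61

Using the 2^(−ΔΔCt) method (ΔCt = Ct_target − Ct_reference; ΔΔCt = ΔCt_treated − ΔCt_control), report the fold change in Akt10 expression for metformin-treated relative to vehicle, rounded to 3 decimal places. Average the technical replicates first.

0.028

Mean Ct: Akt10 vehicle 28.420; Akt10 metformin-treated 33.010; Actb vehicle 21.350; Actb metformin-treated 20.760
ΔCt(vehicle) = 28.420 − 21.350 = 7.070
ΔCt(metformin-treated) = 33.010 − 20.760 = 12.250
ΔΔCt = 12.250 − 7.070 = 5.180
Fold change = 2^(−5.180) = 0.0276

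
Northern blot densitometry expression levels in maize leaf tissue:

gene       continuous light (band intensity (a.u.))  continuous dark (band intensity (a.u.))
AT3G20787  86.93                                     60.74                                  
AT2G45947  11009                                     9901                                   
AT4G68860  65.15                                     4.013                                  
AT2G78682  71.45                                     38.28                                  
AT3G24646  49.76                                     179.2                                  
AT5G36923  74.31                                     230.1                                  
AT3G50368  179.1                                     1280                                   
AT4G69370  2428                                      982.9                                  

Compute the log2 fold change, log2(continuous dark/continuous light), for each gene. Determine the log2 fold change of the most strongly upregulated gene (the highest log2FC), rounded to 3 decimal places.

log2(60.74/86.93) = -0.517  (AT3G20787)
log2(9901/11009) = -0.153  (AT2G45947)
log2(4.013/65.15) = -4.021  (AT4G68860)
log2(38.28/71.45) = -0.900  (AT2G78682)
log2(179.2/49.76) = 1.849  (AT3G24646)
log2(230.1/74.31) = 1.631  (AT5G36923)
log2(1280/179.1) = 2.837  (AT3G50368)
log2(982.9/2428) = -1.305  (AT4G69370)
AT3G50368 is most strongly upregulated.

2.837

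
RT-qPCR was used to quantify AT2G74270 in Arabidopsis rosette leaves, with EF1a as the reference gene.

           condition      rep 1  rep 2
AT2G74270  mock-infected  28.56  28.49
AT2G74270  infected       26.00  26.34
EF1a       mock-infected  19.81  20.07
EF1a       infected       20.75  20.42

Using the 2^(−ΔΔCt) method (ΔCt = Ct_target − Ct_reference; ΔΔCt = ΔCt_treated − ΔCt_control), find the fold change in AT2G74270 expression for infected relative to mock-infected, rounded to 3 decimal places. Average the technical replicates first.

8.000

Mean Ct: AT2G74270 mock-infected 28.525; AT2G74270 infected 26.170; EF1a mock-infected 19.940; EF1a infected 20.585
ΔCt(mock-infected) = 28.525 − 19.940 = 8.585
ΔCt(infected) = 26.170 − 20.585 = 5.585
ΔΔCt = 5.585 − 8.585 = -3.000
Fold change = 2^(−(-3.000)) = 2^3.000 = 8.0000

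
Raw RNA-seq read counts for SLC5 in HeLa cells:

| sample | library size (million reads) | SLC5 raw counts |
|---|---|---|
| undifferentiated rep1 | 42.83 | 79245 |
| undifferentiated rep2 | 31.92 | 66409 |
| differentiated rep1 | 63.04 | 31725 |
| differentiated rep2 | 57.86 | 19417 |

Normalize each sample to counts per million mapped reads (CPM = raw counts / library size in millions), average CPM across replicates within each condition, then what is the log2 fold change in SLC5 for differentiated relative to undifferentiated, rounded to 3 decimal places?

CPM(undifferentiated rep1) = 79245 / 42.83 = 1850.2218
CPM(undifferentiated rep2) = 66409 / 31.92 = 2080.4825
CPM(differentiated rep1) = 31725 / 63.04 = 503.2519
CPM(differentiated rep2) = 19417 / 57.86 = 335.5859
mean CPM(undifferentiated) = 1965.3521; mean CPM(differentiated) = 419.4189
Fold change = 419.4189 / 1965.3521 = 0.21341
log2(0.21341) = -2.2283

-2.228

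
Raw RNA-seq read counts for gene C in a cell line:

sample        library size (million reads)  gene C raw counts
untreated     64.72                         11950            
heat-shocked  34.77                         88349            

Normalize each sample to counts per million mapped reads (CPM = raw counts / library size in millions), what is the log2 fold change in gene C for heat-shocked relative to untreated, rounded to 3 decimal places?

CPM(untreated) = 11950 / 64.72 = 184.6415
CPM(heat-shocked) = 88349 / 34.77 = 2540.9548
Fold change = 2540.9548 / 184.6415 = 13.76156
log2(13.76156) = 3.7826

3.783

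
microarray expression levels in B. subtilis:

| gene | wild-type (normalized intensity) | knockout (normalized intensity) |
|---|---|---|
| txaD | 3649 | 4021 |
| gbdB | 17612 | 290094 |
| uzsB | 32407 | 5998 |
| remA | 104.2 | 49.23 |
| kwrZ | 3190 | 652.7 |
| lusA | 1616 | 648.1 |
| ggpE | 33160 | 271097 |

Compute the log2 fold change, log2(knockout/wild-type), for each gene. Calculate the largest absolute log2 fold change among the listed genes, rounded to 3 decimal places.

log2(4021/3649) = 0.140  (txaD)
log2(290094/17612) = 4.042  (gbdB)
log2(5998/32407) = -2.434  (uzsB)
log2(49.23/104.2) = -1.082  (remA)
log2(652.7/3190) = -2.289  (kwrZ)
log2(648.1/1616) = -1.318  (lusA)
log2(271097/33160) = 3.031  (ggpE)
The largest magnitude belongs to gbdB.

4.042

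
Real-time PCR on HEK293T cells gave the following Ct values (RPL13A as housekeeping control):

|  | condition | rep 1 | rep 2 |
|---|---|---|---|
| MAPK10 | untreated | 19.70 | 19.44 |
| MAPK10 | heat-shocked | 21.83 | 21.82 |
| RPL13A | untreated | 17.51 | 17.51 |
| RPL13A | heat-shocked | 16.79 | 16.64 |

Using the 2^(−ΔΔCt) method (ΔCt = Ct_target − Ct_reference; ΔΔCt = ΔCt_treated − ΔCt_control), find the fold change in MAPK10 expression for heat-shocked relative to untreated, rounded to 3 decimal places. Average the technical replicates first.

0.121

Mean Ct: MAPK10 untreated 19.570; MAPK10 heat-shocked 21.825; RPL13A untreated 17.510; RPL13A heat-shocked 16.715
ΔCt(untreated) = 19.570 − 17.510 = 2.060
ΔCt(heat-shocked) = 21.825 − 16.715 = 5.110
ΔΔCt = 5.110 − 2.060 = 3.050
Fold change = 2^(−3.050) = 0.1207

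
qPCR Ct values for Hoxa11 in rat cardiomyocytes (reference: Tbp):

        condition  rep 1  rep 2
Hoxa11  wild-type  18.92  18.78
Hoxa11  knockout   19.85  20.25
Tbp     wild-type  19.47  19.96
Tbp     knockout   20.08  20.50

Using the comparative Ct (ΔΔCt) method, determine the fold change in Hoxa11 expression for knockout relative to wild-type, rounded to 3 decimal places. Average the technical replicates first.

0.648

Mean Ct: Hoxa11 wild-type 18.850; Hoxa11 knockout 20.050; Tbp wild-type 19.715; Tbp knockout 20.290
ΔCt(wild-type) = 18.850 − 19.715 = -0.865
ΔCt(knockout) = 20.050 − 20.290 = -0.240
ΔΔCt = -0.240 − (-0.865) = 0.625
Fold change = 2^(−0.625) = 0.6484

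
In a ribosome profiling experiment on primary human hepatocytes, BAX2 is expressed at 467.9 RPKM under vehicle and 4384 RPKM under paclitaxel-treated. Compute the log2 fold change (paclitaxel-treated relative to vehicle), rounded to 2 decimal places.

Fold change = 4384 / 467.9 = 9.3695
log2(9.3695) = 3.228

3.23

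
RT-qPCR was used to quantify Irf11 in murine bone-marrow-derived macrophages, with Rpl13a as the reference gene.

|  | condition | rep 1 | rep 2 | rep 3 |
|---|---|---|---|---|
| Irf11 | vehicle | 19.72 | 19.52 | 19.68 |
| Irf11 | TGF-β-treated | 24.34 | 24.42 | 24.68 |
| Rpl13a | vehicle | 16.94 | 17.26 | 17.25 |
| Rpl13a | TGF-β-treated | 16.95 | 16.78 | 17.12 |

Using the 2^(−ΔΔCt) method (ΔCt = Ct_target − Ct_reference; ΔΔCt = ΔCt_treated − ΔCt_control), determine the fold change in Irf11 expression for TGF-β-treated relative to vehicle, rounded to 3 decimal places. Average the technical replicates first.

Mean Ct: Irf11 vehicle 19.640; Irf11 TGF-β-treated 24.480; Rpl13a vehicle 17.150; Rpl13a TGF-β-treated 16.950
ΔCt(vehicle) = 19.640 − 17.150 = 2.490
ΔCt(TGF-β-treated) = 24.480 − 16.950 = 7.530
ΔΔCt = 7.530 − 2.490 = 5.040
Fold change = 2^(−5.040) = 0.0304

0.030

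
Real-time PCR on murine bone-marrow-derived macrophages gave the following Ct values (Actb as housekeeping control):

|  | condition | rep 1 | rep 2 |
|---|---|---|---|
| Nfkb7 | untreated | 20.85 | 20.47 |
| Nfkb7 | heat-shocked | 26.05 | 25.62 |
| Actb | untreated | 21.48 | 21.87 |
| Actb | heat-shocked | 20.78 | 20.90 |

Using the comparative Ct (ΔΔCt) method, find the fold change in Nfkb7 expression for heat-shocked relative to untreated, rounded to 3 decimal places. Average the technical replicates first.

0.016

Mean Ct: Nfkb7 untreated 20.660; Nfkb7 heat-shocked 25.835; Actb untreated 21.675; Actb heat-shocked 20.840
ΔCt(untreated) = 20.660 − 21.675 = -1.015
ΔCt(heat-shocked) = 25.835 − 20.840 = 4.995
ΔΔCt = 4.995 − (-1.015) = 6.010
Fold change = 2^(−6.010) = 0.0155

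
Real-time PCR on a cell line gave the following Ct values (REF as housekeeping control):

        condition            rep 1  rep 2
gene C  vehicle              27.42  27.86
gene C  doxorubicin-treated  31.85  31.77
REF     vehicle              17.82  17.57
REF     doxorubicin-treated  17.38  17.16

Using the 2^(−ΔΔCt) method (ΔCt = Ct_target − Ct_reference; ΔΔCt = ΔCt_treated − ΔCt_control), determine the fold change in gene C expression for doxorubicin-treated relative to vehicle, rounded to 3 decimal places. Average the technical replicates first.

0.041

Mean Ct: gene C vehicle 27.640; gene C doxorubicin-treated 31.810; REF vehicle 17.695; REF doxorubicin-treated 17.270
ΔCt(vehicle) = 27.640 − 17.695 = 9.945
ΔCt(doxorubicin-treated) = 31.810 − 17.270 = 14.540
ΔΔCt = 14.540 − 9.945 = 4.595
Fold change = 2^(−4.595) = 0.0414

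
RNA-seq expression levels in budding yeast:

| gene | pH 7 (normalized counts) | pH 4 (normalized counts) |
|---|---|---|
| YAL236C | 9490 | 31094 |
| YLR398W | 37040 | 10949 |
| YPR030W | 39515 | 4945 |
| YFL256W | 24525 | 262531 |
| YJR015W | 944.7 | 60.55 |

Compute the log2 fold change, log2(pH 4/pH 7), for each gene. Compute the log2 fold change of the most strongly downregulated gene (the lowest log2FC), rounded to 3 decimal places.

-3.964

log2(31094/9490) = 1.712  (YAL236C)
log2(10949/37040) = -1.758  (YLR398W)
log2(4945/39515) = -2.998  (YPR030W)
log2(262531/24525) = 3.420  (YFL256W)
log2(60.55/944.7) = -3.964  (YJR015W)
YJR015W is most strongly downregulated.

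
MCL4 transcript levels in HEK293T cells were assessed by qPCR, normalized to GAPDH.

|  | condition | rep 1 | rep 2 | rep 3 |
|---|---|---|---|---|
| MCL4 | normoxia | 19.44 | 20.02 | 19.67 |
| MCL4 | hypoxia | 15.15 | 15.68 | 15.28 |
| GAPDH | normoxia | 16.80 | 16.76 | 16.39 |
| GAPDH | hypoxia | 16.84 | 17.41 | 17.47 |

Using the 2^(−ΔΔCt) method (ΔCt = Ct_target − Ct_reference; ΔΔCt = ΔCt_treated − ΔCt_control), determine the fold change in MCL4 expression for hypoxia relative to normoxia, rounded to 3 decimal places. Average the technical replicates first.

30.484

Mean Ct: MCL4 normoxia 19.710; MCL4 hypoxia 15.370; GAPDH normoxia 16.650; GAPDH hypoxia 17.240
ΔCt(normoxia) = 19.710 − 16.650 = 3.060
ΔCt(hypoxia) = 15.370 − 17.240 = -1.870
ΔΔCt = -1.870 − 3.060 = -4.930
Fold change = 2^(−(-4.930)) = 2^4.930 = 30.4844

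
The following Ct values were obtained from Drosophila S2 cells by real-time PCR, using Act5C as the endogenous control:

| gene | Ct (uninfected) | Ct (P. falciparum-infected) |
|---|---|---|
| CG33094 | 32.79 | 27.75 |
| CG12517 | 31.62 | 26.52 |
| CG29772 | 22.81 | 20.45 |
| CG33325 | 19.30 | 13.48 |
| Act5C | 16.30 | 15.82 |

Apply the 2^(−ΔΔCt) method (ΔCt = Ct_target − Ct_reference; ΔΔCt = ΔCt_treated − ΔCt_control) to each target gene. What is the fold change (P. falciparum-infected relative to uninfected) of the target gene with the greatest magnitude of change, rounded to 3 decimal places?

CG33094: ΔΔCt = (27.75−15.82) − (32.79−16.30) = 11.93 − 16.49 = -4.56; fold change = 2^4.56 = 23.588
CG12517: ΔΔCt = (26.52−15.82) − (31.62−16.30) = 10.70 − 15.32 = -4.62; fold change = 2^4.62 = 24.590
CG29772: ΔΔCt = (20.45−15.82) − (22.81−16.30) = 4.63 − 6.51 = -1.88; fold change = 2^1.88 = 3.681
CG33325: ΔΔCt = (13.48−15.82) − (19.30−16.30) = -2.34 − 3.00 = -5.34; fold change = 2^5.34 = 40.504
CG33325 has the largest |ΔΔCt| = 5.34.

40.504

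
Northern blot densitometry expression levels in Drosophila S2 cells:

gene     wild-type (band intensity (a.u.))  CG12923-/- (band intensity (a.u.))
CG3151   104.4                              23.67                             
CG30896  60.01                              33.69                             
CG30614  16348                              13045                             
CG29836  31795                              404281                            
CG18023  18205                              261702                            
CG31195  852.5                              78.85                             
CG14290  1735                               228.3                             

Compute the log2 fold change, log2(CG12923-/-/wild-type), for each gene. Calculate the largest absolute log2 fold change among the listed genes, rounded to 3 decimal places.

3.846

log2(23.67/104.4) = -2.141  (CG3151)
log2(33.69/60.01) = -0.833  (CG30896)
log2(13045/16348) = -0.326  (CG30614)
log2(404281/31795) = 3.668  (CG29836)
log2(261702/18205) = 3.846  (CG18023)
log2(78.85/852.5) = -3.435  (CG31195)
log2(228.3/1735) = -2.926  (CG14290)
The largest magnitude belongs to CG18023.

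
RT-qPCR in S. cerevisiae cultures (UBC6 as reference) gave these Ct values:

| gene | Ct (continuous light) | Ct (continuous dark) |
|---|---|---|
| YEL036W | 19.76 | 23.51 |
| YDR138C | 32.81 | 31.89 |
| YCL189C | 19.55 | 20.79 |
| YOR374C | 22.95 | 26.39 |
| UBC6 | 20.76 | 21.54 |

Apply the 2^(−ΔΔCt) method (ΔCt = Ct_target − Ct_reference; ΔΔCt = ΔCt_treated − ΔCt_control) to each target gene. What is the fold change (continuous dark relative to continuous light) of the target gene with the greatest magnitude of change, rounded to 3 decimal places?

0.128

YEL036W: ΔΔCt = (23.51−21.54) − (19.76−20.76) = 1.97 − (-1.00) = 2.97; fold change = 2^-2.97 = 0.128
YDR138C: ΔΔCt = (31.89−21.54) − (32.81−20.76) = 10.35 − 12.05 = -1.70; fold change = 2^1.70 = 3.249
YCL189C: ΔΔCt = (20.79−21.54) − (19.55−20.76) = -0.75 − (-1.21) = 0.46; fold change = 2^-0.46 = 0.727
YOR374C: ΔΔCt = (26.39−21.54) − (22.95−20.76) = 4.85 − 2.19 = 2.66; fold change = 2^-2.66 = 0.158
YEL036W has the largest |ΔΔCt| = 2.97.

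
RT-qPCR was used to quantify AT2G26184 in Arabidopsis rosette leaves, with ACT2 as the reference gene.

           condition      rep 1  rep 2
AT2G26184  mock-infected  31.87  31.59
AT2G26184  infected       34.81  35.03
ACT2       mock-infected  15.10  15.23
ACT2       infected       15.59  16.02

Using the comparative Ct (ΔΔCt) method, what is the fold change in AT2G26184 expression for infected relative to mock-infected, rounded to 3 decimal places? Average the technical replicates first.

0.171

Mean Ct: AT2G26184 mock-infected 31.730; AT2G26184 infected 34.920; ACT2 mock-infected 15.165; ACT2 infected 15.805
ΔCt(mock-infected) = 31.730 − 15.165 = 16.565
ΔCt(infected) = 34.920 − 15.805 = 19.115
ΔΔCt = 19.115 − 16.565 = 2.550
Fold change = 2^(−2.550) = 0.1708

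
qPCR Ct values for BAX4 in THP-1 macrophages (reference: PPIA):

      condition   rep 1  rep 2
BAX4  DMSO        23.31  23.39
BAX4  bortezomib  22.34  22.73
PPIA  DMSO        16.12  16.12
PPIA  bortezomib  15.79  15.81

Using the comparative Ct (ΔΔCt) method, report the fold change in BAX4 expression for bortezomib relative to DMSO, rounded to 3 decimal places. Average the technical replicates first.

1.409

Mean Ct: BAX4 DMSO 23.350; BAX4 bortezomib 22.535; PPIA DMSO 16.120; PPIA bortezomib 15.800
ΔCt(DMSO) = 23.350 − 16.120 = 7.230
ΔCt(bortezomib) = 22.535 − 15.800 = 6.735
ΔΔCt = 6.735 − 7.230 = -0.495
Fold change = 2^(−(-0.495)) = 2^0.495 = 1.4093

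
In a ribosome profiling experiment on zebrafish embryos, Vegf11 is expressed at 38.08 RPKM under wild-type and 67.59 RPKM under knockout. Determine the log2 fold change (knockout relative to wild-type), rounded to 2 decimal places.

Fold change = 67.59 / 38.08 = 1.7749
log2(1.7749) = 0.828

0.83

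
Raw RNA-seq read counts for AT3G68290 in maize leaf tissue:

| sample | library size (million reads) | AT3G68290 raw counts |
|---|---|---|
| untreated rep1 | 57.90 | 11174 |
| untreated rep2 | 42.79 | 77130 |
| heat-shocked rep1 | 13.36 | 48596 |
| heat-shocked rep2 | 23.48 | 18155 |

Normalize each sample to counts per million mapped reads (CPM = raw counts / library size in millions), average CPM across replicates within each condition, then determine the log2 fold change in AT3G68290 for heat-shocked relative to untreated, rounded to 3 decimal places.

1.144

CPM(untreated rep1) = 11174 / 57.90 = 192.9879
CPM(untreated rep2) = 77130 / 42.79 = 1802.5240
CPM(heat-shocked rep1) = 48596 / 13.36 = 3637.4251
CPM(heat-shocked rep2) = 18155 / 23.48 = 773.2112
mean CPM(untreated) = 997.7559; mean CPM(heat-shocked) = 2205.3182
Fold change = 2205.3182 / 997.7559 = 2.21028
log2(2.21028) = 1.1442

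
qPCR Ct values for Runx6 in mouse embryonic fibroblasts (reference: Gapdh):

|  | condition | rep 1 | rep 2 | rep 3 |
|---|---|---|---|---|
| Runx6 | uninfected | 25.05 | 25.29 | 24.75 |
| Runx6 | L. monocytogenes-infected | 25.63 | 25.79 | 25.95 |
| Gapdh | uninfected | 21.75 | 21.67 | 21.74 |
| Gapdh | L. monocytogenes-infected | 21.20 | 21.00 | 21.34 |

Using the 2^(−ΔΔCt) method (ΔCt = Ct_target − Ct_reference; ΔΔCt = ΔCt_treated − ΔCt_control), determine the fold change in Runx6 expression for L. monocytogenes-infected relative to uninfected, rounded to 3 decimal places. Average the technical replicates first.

Mean Ct: Runx6 uninfected 25.030; Runx6 L. monocytogenes-infected 25.790; Gapdh uninfected 21.720; Gapdh L. monocytogenes-infected 21.180
ΔCt(uninfected) = 25.030 − 21.720 = 3.310
ΔCt(L. monocytogenes-infected) = 25.790 − 21.180 = 4.610
ΔΔCt = 4.610 − 3.310 = 1.300
Fold change = 2^(−1.300) = 0.4061

0.406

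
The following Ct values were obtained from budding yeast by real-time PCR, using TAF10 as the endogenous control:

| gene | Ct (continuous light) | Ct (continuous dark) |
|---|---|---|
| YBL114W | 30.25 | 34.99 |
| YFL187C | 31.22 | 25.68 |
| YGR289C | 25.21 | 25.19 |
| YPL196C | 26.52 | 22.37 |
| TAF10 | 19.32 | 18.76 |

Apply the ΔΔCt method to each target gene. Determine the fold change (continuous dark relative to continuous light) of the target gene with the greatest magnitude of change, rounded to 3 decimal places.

YBL114W: ΔΔCt = (34.99−18.76) − (30.25−19.32) = 16.23 − 10.93 = 5.30; fold change = 2^-5.30 = 0.025
YFL187C: ΔΔCt = (25.68−18.76) − (31.22−19.32) = 6.92 − 11.90 = -4.98; fold change = 2^4.98 = 31.559
YGR289C: ΔΔCt = (25.19−18.76) − (25.21−19.32) = 6.43 − 5.89 = 0.54; fold change = 2^-0.54 = 0.688
YPL196C: ΔΔCt = (22.37−18.76) − (26.52−19.32) = 3.61 − 7.20 = -3.59; fold change = 2^3.59 = 12.042
YBL114W has the largest |ΔΔCt| = 5.30.

0.025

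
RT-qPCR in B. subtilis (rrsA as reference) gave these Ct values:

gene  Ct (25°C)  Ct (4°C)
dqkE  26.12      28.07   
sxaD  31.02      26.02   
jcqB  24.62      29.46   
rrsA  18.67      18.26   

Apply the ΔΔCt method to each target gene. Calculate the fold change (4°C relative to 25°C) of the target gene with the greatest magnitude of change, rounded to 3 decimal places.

dqkE: ΔΔCt = (28.07−18.26) − (26.12−18.67) = 9.81 − 7.45 = 2.36; fold change = 2^-2.36 = 0.195
sxaD: ΔΔCt = (26.02−18.26) − (31.02−18.67) = 7.76 − 12.35 = -4.59; fold change = 2^4.59 = 24.084
jcqB: ΔΔCt = (29.46−18.26) − (24.62−18.67) = 11.20 − 5.95 = 5.25; fold change = 2^-5.25 = 0.026
jcqB has the largest |ΔΔCt| = 5.25.

0.026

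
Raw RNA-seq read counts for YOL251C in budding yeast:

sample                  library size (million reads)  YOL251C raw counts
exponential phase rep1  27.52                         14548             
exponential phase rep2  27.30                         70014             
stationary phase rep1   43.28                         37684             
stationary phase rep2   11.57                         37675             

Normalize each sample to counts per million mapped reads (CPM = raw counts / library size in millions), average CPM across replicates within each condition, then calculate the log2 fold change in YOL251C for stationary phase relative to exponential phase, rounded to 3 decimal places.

CPM(exponential phase rep1) = 14548 / 27.52 = 528.6337
CPM(exponential phase rep2) = 70014 / 27.30 = 2564.6154
CPM(stationary phase rep1) = 37684 / 43.28 = 870.7024
CPM(stationary phase rep2) = 37675 / 11.57 = 3256.2662
mean CPM(exponential phase) = 1546.6246; mean CPM(stationary phase) = 2063.4843
Fold change = 2063.4843 / 1546.6246 = 1.33419
log2(1.33419) = 0.4160

0.416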